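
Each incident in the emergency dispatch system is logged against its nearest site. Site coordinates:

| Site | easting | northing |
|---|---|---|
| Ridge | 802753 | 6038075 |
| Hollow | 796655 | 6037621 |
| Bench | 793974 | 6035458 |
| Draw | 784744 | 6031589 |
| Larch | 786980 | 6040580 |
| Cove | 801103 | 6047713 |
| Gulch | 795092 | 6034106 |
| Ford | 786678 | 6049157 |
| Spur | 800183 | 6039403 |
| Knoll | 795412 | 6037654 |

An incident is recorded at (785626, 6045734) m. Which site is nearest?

Ford

Squared distances to each site:
Ridge: 351994410.000; Hollow: 187459610.000; Bench: 175285280.000; Draw: 200858949.000; Larch: 28397032.000; Cove: 243453970.000; Gulch: 224815540.000; Ford: 12823633.000; Spur: 251987810.000; Knoll: 161052196.000.
Minimum at Ford.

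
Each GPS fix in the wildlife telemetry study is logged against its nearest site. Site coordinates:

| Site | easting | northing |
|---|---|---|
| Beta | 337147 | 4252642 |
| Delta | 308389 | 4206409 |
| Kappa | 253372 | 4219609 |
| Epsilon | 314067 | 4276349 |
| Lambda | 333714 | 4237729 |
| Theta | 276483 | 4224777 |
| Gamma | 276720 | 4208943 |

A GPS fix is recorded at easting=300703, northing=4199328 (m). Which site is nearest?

Squared distances to each site:
Beta: 4170547732.000; Delta: 109215157.000; Kappa: 2651542522.000; Epsilon: 6110830937.000; Lambda: 2564362922.000; Theta: 1234260001.000; Gamma: 667632514.000.
Minimum at Delta.

Delta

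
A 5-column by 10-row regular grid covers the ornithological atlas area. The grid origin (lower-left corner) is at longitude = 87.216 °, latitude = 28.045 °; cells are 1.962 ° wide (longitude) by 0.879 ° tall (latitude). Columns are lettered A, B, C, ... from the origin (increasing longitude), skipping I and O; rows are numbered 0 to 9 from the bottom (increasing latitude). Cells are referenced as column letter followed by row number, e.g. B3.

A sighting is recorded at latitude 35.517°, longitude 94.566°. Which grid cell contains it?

D8

Column index: ⌊(94.566 − 87.216) / 1.962⌋ = ⌊3.746⌋ = 3 → column D
Row offset from origin: ⌊(35.517 − 28.045) / 0.879⌋ = ⌊8.501⌋ = 8 → row 8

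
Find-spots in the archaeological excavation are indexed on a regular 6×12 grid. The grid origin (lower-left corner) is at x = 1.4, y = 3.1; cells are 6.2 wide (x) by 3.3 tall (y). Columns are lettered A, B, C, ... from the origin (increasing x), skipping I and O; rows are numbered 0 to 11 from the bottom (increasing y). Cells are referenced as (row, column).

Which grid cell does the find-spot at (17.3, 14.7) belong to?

Column index: ⌊(17.3 − 1.4) / 6.2⌋ = ⌊2.565⌋ = 2 → column C
Row offset from origin: ⌊(14.7 − 3.1) / 3.3⌋ = ⌊3.515⌋ = 3 → row 3

(3, C)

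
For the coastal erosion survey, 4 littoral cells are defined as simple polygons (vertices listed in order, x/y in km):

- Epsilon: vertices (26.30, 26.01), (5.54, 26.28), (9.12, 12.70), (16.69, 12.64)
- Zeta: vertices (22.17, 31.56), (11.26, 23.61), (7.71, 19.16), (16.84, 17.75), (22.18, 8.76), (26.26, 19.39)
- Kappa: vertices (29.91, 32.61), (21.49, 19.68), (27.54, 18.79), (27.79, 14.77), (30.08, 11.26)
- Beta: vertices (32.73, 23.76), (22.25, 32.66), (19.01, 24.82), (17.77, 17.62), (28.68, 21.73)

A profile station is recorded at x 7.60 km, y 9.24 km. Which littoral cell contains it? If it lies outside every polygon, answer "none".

Cast a ray rightward from (7.60, 9.24). For each polygon, the edges (by vertex number in listed order) whose endpoints lie on opposite sides of y = 9.24, where each meets that height, and whether that is right or left of the point:
Epsilon: no edge straddles that height → 0 crossings.
Zeta: 4–5 at x≈21.895 (right), 5–6 at x≈22.364 (right) → 2 crossings.
Kappa: no edge straddles that height → 0 crossings.
Beta: no edge straddles that height → 0 crossings.
All counts are even, so the point lies outside every listed polygon.

none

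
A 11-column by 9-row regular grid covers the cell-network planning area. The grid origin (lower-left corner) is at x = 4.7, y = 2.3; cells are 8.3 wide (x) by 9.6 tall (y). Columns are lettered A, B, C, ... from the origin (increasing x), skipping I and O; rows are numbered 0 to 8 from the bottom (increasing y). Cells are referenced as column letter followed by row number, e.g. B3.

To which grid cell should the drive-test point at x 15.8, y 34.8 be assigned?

B3

Column index: ⌊(15.8 − 4.7) / 8.3⌋ = ⌊1.337⌋ = 1 → column B
Row offset from origin: ⌊(34.8 − 2.3) / 9.6⌋ = ⌊3.385⌋ = 3 → row 3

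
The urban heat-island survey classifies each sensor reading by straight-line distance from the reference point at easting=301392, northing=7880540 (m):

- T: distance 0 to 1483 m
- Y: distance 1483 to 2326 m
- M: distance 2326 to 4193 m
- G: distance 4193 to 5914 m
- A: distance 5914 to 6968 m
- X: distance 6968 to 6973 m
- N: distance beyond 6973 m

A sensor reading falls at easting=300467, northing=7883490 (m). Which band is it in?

Distance = √((300467−301392)² + (7883490−7880540)²) = √(855625.000 + 8702500.000) = 3091.622 m.
2326 ≤ 3091.622 < 4193 → M.

M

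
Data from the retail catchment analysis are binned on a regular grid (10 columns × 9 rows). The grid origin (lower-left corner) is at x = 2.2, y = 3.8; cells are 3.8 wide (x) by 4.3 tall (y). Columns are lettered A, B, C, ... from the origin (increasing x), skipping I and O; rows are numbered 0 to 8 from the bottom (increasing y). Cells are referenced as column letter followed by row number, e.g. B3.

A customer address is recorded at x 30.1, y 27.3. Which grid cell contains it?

Column index: ⌊(30.1 − 2.2) / 3.8⌋ = ⌊7.342⌋ = 7 → column H
Row offset from origin: ⌊(27.3 − 3.8) / 4.3⌋ = ⌊5.465⌋ = 5 → row 5

H5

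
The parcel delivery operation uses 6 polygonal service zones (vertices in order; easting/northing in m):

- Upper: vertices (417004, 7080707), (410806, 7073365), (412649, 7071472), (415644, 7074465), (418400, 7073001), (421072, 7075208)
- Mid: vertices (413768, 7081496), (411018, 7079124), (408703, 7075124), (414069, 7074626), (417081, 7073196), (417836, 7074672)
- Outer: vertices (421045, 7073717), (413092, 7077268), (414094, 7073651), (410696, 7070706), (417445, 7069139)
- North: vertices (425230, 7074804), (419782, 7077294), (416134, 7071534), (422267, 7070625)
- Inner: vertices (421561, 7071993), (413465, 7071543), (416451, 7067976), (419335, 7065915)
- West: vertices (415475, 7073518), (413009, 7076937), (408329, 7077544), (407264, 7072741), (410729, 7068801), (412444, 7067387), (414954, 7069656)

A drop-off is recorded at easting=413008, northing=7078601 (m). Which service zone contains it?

Mid

Cast a ray rightward from (413008, 7078601). For each polygon, the edges (by vertex number in listed order) whose endpoints lie on opposite sides of northing = 7078601, where each meets that height, and whether that is right or left of the point:
Upper: 1–2 at easting≈415226.1 (right), 6–1 at easting≈418562.0 (right) → 2 crossings.
Mid: 2–3 at easting≈410715.3 (left), 6–1 at easting≈415493.8 (right) → 1 crossing.
Outer: no edge straddles that height → 0 crossings.
North: no edge straddles that height → 0 crossings.
Inner: no edge straddles that height → 0 crossings.
West: no edge straddles that height → 0 crossings.
Only Mid has an odd count, so the point is inside Mid.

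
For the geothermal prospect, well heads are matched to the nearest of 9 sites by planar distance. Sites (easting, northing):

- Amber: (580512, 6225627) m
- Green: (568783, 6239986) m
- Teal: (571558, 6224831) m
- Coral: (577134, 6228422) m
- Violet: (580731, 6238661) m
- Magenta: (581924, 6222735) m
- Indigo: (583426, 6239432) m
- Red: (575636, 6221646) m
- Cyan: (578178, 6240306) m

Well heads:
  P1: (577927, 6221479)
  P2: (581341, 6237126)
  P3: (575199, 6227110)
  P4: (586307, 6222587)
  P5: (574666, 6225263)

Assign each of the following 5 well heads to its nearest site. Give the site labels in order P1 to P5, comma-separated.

P1 → Red (d²=5276570.00)
P2 → Violet (d²=2728325.00)
P3 → Coral (d²=5465569.00)
P4 → Magenta (d²=19232593.00)
P5 → Teal (d²=9846288.00)

Red, Violet, Coral, Magenta, Teal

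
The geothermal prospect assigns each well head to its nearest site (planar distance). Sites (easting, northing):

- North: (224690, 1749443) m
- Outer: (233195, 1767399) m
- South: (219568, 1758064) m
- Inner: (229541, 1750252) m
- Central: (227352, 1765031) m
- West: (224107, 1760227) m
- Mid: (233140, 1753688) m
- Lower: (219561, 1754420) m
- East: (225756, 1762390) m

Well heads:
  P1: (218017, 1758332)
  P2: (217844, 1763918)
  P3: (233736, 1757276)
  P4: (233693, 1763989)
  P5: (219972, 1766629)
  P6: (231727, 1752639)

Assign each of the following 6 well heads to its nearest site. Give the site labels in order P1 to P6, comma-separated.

P1 → South (d²=2477425.00)
P2 → South (d²=37241492.00)
P3 → Mid (d²=13228960.00)
P4 → Outer (d²=11876104.00)
P5 → East (d²=51423777.00)
P6 → Mid (d²=3096970.00)

South, South, Mid, Outer, East, Mid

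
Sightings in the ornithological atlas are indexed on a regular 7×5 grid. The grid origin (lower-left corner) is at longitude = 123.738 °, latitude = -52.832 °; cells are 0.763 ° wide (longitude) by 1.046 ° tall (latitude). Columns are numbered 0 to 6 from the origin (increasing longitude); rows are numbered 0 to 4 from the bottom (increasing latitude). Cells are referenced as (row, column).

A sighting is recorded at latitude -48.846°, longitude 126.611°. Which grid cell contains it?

Column index: ⌊(126.611 − 123.738) / 0.763⌋ = ⌊3.765⌋ = 3
Row offset from origin: ⌊(-48.846 − -52.832) / 1.046⌋ = ⌊3.811⌋ = 3 → row 3

(3, 3)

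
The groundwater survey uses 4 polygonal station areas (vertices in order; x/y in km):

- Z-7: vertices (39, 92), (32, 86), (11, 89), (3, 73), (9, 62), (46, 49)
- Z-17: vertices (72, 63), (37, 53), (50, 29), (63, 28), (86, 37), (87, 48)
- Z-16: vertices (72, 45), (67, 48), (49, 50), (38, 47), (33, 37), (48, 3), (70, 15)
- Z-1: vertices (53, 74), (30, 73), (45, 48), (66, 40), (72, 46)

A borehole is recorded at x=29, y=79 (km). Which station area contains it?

Z-7

Cast a ray rightward from (29, 79). For each polygon, the edges (by vertex number in listed order) whose endpoints lie on opposite sides of y = 79, where each meets that height, and whether that is right or left of the point:
Z-7: 3–4 at x≈6.0 (left), 6–1 at x≈41.1 (right) → 1 crossing.
Z-17: no edge straddles that height → 0 crossings.
Z-16: no edge straddles that height → 0 crossings.
Z-1: no edge straddles that height → 0 crossings.
Only Z-7 has an odd count, so the point is inside Z-7.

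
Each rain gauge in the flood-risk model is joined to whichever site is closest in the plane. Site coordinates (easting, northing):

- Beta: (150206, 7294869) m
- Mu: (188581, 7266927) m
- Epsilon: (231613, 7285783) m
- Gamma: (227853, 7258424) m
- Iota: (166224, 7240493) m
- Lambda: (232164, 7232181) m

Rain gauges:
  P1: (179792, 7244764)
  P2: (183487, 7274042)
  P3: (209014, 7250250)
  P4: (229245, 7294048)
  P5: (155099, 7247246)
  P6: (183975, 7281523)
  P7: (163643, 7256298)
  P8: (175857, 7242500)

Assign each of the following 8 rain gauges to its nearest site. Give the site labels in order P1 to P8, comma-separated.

P1 → Iota (d²=202332065.00)
P2 → Mu (d²=76572061.00)
P3 → Gamma (d²=421722197.00)
P4 → Epsilon (d²=73917649.00)
P5 → Iota (d²=169368634.00)
P6 → Mu (d²=234258452.00)
P7 → Iota (d²=256459586.00)
P8 → Iota (d²=96822738.00)

Iota, Mu, Gamma, Epsilon, Iota, Mu, Iota, Iota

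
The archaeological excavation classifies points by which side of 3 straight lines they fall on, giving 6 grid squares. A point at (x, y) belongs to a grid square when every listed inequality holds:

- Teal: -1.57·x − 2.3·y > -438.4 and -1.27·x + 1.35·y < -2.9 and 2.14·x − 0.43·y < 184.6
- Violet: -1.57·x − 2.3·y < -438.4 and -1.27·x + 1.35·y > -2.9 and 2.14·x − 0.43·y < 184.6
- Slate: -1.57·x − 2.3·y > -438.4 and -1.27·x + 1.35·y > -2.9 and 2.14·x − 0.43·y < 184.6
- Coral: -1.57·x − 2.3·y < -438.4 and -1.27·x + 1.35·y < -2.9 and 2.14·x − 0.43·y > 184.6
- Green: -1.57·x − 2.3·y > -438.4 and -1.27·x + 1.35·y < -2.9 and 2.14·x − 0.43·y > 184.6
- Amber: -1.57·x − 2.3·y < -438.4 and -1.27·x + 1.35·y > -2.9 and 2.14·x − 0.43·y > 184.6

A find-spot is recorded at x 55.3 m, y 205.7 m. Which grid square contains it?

Violet

-1.57·55.3 − 2.3·205.7 = -559.931, which is < -438.4
-1.27·55.3 + 1.35·205.7 = 207.464, which is > -2.9
2.14·55.3 − 0.43·205.7 = 29.891, which is < 184.6
This sign pattern matches Violet.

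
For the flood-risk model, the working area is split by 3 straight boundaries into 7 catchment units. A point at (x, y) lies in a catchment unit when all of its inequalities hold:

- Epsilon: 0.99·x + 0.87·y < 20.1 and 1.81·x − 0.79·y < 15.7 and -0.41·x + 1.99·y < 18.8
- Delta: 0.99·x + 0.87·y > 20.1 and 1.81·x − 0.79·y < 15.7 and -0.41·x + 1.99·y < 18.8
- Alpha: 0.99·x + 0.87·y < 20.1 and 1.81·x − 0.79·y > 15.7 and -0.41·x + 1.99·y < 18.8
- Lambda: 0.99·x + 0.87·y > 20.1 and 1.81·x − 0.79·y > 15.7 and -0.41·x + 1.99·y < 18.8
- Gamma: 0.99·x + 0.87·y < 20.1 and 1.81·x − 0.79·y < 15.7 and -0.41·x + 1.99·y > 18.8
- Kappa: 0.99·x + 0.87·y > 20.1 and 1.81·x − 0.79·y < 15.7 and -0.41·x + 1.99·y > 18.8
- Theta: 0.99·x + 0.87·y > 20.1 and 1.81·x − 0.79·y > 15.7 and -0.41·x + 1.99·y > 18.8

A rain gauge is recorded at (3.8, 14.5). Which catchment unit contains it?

0.99·3.8 + 0.87·14.5 = 16.377, which is < 20.1
1.81·3.8 − 0.79·14.5 = -4.577, which is < 15.7
-0.41·3.8 + 1.99·14.5 = 27.297, which is > 18.8
This sign pattern matches Gamma.

Gamma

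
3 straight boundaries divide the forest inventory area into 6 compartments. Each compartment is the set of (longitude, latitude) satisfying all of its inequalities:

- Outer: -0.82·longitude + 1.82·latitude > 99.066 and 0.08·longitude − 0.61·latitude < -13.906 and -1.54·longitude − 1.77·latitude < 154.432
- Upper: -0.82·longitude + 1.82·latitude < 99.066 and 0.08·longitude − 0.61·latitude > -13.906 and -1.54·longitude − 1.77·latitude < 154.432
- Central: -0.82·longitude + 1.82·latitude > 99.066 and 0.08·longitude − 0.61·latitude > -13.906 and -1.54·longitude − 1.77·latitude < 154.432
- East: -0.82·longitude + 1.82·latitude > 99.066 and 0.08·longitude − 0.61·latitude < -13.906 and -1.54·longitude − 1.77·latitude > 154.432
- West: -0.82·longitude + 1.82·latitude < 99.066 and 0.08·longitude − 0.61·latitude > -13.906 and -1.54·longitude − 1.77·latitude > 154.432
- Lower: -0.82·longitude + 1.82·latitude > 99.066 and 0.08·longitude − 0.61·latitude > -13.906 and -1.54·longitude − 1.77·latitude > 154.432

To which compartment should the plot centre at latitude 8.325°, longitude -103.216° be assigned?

Central

-0.82·-103.216 + 1.82·8.325 = 99.789, which is > 99.066
0.08·-103.216 − 0.61·8.325 = -13.336, which is > -13.906
-1.54·-103.216 − 1.77·8.325 = 144.217, which is < 154.432
This sign pattern matches Central.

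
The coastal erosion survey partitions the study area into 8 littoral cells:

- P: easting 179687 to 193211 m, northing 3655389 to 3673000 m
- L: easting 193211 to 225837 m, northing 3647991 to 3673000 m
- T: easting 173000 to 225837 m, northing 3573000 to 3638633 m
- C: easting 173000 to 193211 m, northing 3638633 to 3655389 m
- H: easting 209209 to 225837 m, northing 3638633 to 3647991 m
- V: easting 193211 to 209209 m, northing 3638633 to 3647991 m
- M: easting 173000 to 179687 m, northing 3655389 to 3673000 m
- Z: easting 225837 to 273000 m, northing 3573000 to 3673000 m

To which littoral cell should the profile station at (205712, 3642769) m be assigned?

V

The point has easting = 205712 and northing = 3642769.
Only V satisfies 193211 ≤ easting ≤ 209209 and 3638633 ≤ northing ≤ 3647991.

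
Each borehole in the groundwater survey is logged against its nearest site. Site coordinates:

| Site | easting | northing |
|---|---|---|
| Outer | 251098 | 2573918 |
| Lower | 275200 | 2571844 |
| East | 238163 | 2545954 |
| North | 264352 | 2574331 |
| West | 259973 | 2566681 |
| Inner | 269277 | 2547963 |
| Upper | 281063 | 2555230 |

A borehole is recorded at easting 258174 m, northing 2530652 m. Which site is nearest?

Squared distances to each site:
Outer: 1922016532.000; Lower: 1986665540.000; East: 634591325.000; North: 1946022725.000; West: 1301325242.000; Inner: 422947330.000; Upper: 1127984405.000.
Minimum at Inner.

Inner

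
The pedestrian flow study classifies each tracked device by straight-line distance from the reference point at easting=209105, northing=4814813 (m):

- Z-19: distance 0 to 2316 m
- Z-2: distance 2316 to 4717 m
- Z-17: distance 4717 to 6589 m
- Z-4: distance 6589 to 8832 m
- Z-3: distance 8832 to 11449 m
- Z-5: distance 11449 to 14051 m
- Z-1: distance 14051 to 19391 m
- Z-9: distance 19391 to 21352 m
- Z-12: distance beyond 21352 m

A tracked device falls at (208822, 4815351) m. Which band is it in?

Distance = √((208822−209105)² + (4815351−4814813)²) = √(80089.000 + 289444.000) = 607.892 m.
0 ≤ 607.892 < 2316 → Z-19.

Z-19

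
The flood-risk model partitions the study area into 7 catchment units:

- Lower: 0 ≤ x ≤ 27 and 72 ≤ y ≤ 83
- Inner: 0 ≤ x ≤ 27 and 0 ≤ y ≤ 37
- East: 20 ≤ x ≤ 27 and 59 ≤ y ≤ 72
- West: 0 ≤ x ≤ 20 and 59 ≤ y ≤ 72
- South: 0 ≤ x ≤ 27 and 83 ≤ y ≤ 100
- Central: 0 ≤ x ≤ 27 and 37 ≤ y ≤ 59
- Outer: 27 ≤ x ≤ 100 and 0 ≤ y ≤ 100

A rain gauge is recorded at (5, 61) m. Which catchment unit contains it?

The point has x = 5 and y = 61.
Only West satisfies 0 ≤ x ≤ 20 and 59 ≤ y ≤ 72.

West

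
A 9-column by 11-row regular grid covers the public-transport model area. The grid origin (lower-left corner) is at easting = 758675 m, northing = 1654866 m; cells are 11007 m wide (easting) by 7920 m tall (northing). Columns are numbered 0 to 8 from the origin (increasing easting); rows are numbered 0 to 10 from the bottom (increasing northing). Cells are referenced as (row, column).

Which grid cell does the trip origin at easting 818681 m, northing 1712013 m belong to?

(7, 5)

Column index: ⌊(818681 − 758675) / 11007⌋ = ⌊5.452⌋ = 5
Row offset from origin: ⌊(1712013 − 1654866) / 7920⌋ = ⌊7.216⌋ = 7 → row 7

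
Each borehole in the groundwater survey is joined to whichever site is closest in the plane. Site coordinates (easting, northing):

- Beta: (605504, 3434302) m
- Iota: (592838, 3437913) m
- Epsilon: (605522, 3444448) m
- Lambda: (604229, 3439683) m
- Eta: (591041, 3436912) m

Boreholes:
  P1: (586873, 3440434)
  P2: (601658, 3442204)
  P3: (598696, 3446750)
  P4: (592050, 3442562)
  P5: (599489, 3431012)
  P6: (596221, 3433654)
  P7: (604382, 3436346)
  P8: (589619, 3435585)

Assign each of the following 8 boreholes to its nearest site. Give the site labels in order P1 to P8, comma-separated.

P1 → Eta (d²=29776708.00)
P2 → Lambda (d²=12965482.00)
P3 → Epsilon (d²=51893480.00)
P4 → Iota (d²=22234145.00)
P5 → Beta (d²=47004325.00)
P6 → Iota (d²=29583770.00)
P7 → Beta (d²=5436820.00)
P8 → Eta (d²=3783013.00)

Eta, Lambda, Epsilon, Iota, Beta, Iota, Beta, Eta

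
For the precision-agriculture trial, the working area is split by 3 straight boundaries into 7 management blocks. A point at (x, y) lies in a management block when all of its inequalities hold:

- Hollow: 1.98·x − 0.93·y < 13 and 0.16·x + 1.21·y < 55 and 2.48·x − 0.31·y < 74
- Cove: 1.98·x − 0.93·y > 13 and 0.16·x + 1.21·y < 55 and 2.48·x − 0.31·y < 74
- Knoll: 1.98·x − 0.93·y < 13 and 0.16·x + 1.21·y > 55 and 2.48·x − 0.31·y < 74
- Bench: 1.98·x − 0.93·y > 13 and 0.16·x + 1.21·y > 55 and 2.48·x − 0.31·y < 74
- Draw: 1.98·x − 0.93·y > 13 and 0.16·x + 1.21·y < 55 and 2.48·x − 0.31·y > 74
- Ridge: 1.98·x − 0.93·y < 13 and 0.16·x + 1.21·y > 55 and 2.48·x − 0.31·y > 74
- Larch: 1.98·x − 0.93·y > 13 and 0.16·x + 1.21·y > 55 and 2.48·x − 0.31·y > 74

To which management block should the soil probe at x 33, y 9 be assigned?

1.98·33 − 0.93·9 = 56.970, which is > 13
0.16·33 + 1.21·9 = 16.170, which is < 55
2.48·33 − 0.31·9 = 79.050, which is > 74
This sign pattern matches Draw.

Draw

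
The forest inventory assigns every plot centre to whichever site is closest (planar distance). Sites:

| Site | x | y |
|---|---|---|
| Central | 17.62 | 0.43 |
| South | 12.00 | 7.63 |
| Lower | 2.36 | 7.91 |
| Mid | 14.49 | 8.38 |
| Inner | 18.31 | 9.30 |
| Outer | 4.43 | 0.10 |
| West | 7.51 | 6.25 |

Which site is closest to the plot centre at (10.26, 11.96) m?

Squared distances to each site:
Central: 187.111; South: 21.777; Lower: 78.813; Mid: 30.709; Inner: 71.878; Outer: 174.649; West: 40.167.
Minimum at South.

South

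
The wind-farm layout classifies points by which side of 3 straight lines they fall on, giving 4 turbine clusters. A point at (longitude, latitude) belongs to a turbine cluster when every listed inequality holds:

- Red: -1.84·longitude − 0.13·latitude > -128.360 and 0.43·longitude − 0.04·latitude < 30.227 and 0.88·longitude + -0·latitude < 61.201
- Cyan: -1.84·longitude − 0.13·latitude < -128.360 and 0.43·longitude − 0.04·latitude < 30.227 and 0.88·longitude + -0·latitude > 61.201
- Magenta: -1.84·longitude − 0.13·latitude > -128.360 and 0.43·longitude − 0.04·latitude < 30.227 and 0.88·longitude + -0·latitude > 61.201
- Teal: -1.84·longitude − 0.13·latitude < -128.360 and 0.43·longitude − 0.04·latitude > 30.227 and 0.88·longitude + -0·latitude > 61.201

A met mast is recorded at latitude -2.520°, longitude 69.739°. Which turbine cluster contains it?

Magenta

-1.84·69.739 − 0.13·-2.520 = -127.992, which is > -128.360
0.43·69.739 − 0.04·-2.520 = 30.089, which is < 30.227
0.88·69.739 + -0·-2.520 = 61.370, which is > 61.201
This sign pattern matches Magenta.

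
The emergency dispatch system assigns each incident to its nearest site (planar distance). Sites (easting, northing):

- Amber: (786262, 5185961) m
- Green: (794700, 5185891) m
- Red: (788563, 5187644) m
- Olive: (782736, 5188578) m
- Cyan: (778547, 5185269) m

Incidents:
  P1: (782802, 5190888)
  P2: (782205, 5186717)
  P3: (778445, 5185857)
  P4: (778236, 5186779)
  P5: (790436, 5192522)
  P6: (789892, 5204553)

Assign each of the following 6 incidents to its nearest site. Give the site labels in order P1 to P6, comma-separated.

P1 → Olive (d²=5340456.00)
P2 → Olive (d²=3745282.00)
P3 → Cyan (d²=356148.00)
P4 → Cyan (d²=2376821.00)
P5 → Red (d²=27303013.00)
P6 → Red (d²=287680522.00)

Olive, Olive, Cyan, Cyan, Red, Red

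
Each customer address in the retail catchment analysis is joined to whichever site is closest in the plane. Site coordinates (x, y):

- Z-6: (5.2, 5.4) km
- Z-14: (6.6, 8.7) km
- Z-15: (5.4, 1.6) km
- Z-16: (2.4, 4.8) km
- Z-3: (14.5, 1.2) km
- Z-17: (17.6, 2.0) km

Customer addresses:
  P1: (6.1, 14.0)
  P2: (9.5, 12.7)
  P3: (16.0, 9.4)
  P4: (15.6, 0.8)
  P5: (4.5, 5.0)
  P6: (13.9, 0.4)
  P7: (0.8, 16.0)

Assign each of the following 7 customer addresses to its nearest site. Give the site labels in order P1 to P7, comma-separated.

Z-14, Z-14, Z-17, Z-3, Z-6, Z-3, Z-14

P1 → Z-14 (d²=28.34)
P2 → Z-14 (d²=24.41)
P3 → Z-17 (d²=57.32)
P4 → Z-3 (d²=1.37)
P5 → Z-6 (d²=0.65)
P6 → Z-3 (d²=1.00)
P7 → Z-14 (d²=86.93)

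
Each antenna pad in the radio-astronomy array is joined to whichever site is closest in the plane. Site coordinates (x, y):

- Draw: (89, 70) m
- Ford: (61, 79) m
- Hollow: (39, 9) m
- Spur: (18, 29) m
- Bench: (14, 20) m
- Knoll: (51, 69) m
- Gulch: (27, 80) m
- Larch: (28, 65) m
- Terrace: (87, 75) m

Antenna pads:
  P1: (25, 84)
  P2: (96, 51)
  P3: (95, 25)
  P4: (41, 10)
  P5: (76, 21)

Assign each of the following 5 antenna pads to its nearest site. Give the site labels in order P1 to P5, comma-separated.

P1 → Gulch (d²=20.00)
P2 → Draw (d²=410.00)
P3 → Draw (d²=2061.00)
P4 → Hollow (d²=5.00)
P5 → Hollow (d²=1513.00)

Gulch, Draw, Draw, Hollow, Hollow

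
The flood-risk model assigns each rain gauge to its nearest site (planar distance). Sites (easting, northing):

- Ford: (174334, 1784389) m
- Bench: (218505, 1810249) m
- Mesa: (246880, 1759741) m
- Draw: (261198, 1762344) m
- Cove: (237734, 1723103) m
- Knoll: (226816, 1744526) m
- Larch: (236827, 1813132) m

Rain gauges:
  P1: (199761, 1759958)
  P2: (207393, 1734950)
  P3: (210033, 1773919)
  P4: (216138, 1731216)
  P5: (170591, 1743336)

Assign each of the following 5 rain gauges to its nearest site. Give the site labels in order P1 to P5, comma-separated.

P1 → Knoll (d²=970119649.00)
P2 → Knoll (d²=468952705.00)
P3 → Knoll (d²=1145617538.00)
P4 → Knoll (d²=291175784.00)
P5 → Ford (d²=1699358858.00)

Knoll, Knoll, Knoll, Knoll, Ford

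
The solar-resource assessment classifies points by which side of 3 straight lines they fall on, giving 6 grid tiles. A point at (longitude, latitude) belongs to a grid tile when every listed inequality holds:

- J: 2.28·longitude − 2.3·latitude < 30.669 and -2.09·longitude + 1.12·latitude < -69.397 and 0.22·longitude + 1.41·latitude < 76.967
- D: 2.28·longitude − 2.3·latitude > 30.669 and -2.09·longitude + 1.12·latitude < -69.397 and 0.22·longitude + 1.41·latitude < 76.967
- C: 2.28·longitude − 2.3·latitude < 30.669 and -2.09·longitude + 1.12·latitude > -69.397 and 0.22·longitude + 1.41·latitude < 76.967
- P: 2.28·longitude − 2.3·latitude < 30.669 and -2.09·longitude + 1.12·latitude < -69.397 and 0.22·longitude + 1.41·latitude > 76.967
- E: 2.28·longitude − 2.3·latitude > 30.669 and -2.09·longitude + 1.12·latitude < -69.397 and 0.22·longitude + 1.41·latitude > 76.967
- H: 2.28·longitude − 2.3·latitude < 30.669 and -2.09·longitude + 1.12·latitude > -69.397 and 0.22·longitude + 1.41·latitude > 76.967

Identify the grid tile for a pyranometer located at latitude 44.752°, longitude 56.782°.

C

2.28·56.782 − 2.3·44.752 = 26.533, which is < 30.669
-2.09·56.782 + 1.12·44.752 = -68.552, which is > -69.397
0.22·56.782 + 1.41·44.752 = 75.592, which is < 76.967
This sign pattern matches C.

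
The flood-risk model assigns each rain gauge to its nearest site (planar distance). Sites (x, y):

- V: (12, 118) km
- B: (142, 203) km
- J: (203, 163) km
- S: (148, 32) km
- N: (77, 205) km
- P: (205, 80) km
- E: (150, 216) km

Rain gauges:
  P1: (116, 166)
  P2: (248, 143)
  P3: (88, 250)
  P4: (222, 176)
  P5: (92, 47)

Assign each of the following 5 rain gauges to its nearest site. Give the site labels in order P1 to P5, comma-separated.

B, J, N, J, S

P1 → B (d²=2045.00)
P2 → J (d²=2425.00)
P3 → N (d²=2146.00)
P4 → J (d²=530.00)
P5 → S (d²=3361.00)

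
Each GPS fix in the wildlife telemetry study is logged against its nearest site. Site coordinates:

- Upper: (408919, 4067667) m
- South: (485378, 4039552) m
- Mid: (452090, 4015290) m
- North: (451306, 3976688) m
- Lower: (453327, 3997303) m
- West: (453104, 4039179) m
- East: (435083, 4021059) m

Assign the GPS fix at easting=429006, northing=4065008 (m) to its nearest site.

Upper

Squared distances to each site:
Upper: 410557850.000; South: 3825810320.000; Mid: 3004750580.000; North: 8297712400.000; Lower: 5175478066.000; West: 1247850845.000; East: 1968444530.000.
Minimum at Upper.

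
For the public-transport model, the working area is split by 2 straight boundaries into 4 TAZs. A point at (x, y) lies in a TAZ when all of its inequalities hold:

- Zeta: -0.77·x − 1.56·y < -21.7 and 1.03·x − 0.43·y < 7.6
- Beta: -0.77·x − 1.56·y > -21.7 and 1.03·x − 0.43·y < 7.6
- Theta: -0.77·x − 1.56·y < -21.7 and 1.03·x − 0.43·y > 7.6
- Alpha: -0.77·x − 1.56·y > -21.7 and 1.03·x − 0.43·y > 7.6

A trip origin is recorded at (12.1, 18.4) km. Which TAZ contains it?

Zeta

-0.77·12.1 − 1.56·18.4 = -38.021, which is < -21.7
1.03·12.1 − 0.43·18.4 = 4.551, which is < 7.6
This sign pattern matches Zeta.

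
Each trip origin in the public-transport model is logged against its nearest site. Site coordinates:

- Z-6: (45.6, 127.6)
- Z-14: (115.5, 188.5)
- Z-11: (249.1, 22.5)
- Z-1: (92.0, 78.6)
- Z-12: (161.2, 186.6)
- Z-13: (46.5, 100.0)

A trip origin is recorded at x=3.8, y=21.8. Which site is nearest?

Z-13

Squared distances to each site:
Z-6: 12940.880; Z-14: 40265.780; Z-11: 60172.580; Z-1: 11005.480; Z-12: 51933.800; Z-13: 7938.530.
Minimum at Z-13.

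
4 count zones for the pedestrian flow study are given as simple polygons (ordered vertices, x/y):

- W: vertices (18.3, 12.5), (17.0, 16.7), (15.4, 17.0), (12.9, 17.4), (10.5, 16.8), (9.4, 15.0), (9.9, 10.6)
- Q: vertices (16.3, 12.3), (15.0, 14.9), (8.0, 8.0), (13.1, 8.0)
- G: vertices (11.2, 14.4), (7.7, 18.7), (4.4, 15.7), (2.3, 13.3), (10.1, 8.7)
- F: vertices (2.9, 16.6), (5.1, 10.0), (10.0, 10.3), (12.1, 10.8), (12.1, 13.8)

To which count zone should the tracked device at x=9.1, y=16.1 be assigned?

Cast a ray rightward from (9.1, 16.1). For each polygon, the edges (by vertex number in listed order) whose endpoints lie on opposite sides of y = 16.1, where each meets that height, and whether that is right or left of the point:
W: 1–2 at x≈17.19 (right), 5–6 at x≈10.07 (right) → 2 crossings.
Q: no edge straddles that height → 0 crossings.
G: 1–2 at x≈9.82 (right), 2–3 at x≈4.84 (left) → 1 crossing.
F: 1–2 at x≈3.07 (left), 5–1 at x≈4.54 (left) → 0 crossings.
Only G has an odd count, so the point is inside G.

G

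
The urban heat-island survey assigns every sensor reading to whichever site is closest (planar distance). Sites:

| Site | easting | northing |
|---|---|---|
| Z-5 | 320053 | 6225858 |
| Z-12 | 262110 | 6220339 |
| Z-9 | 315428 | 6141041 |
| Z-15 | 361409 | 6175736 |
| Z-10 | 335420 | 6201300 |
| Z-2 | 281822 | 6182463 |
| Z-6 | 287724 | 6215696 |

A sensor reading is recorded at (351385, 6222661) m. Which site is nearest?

Z-10

Squared distances to each site:
Z-5: 991915033.000; Z-12: 7975417309.000; Z-9: 7954730249.000; Z-15: 2302436201.000; Z-10: 711173546.000; Z-2: 6454890173.000; Z-6: 4101234146.000.
Minimum at Z-10.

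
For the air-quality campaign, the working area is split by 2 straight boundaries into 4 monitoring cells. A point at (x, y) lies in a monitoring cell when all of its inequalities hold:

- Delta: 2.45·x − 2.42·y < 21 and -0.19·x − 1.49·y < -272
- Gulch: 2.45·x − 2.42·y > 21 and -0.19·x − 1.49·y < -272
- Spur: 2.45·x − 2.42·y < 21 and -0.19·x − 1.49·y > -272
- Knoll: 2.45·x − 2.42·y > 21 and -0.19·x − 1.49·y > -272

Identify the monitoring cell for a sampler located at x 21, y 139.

2.45·21 − 2.42·139 = -284.930, which is < 21
-0.19·21 − 1.49·139 = -211.100, which is > -272
This sign pattern matches Spur.

Spur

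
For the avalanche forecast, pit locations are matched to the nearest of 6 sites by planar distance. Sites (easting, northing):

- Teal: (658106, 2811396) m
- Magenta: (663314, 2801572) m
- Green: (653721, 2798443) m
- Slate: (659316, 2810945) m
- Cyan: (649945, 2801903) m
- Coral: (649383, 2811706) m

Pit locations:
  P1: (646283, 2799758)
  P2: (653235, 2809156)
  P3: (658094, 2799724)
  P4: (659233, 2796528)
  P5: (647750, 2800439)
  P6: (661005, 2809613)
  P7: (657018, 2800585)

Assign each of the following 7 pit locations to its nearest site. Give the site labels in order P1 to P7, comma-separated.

Cyan, Coral, Green, Green, Cyan, Slate, Green

P1 → Cyan (d²=18011269.00)
P2 → Coral (d²=21340404.00)
P3 → Green (d²=20764090.00)
P4 → Green (d²=34049369.00)
P5 → Cyan (d²=6961321.00)
P6 → Slate (d²=4626945.00)
P7 → Green (d²=15458373.00)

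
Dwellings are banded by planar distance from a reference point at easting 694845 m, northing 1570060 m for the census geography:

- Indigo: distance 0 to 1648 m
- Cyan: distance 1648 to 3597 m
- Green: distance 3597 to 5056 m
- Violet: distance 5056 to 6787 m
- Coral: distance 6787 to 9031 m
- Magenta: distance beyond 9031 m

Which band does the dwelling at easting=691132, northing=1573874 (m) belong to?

Distance = √((691132−694845)² + (1573874−1570060)²) = √(13786369.000 + 14546596.000) = 5322.872 m.
5056 ≤ 5322.872 < 6787 → Violet.

Violet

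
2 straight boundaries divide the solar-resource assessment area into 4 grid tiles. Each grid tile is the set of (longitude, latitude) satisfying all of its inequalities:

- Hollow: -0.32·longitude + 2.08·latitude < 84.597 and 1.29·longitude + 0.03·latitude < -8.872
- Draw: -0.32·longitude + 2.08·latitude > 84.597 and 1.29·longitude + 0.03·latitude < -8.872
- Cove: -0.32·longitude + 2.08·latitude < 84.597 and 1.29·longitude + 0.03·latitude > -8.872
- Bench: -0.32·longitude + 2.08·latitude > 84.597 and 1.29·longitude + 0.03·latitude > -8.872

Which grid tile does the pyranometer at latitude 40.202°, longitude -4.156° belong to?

Bench

-0.32·-4.156 + 2.08·40.202 = 84.950, which is > 84.597
1.29·-4.156 + 0.03·40.202 = -4.155, which is > -8.872
This sign pattern matches Bench.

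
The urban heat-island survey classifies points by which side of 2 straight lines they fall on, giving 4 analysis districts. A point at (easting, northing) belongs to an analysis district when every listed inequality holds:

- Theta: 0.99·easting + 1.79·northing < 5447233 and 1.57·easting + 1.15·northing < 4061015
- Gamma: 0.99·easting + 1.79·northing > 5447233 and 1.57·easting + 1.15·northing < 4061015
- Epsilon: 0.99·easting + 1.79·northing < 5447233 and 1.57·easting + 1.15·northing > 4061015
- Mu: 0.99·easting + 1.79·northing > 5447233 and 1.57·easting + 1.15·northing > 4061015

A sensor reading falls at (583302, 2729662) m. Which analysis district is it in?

Gamma

0.99·583302 + 1.79·2729662 = 5463563.960, which is > 5447233
1.57·583302 + 1.15·2729662 = 4054895.440, which is < 4061015
This sign pattern matches Gamma.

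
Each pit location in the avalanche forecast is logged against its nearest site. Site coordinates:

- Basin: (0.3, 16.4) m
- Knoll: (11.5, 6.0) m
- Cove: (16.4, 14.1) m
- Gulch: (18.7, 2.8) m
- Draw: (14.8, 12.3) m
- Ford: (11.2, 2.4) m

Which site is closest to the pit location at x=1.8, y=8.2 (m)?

Squared distances to each site:
Basin: 69.490; Knoll: 98.930; Cove: 247.970; Gulch: 314.770; Draw: 185.810; Ford: 122.000.
Minimum at Basin.

Basin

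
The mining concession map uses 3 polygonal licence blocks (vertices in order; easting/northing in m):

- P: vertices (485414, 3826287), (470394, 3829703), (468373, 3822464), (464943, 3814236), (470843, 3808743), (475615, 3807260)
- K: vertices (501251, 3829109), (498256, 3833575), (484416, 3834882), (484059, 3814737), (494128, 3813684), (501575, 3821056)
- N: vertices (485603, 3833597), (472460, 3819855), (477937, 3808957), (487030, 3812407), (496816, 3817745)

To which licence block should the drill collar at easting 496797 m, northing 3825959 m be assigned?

Cast a ray rightward from (496797, 3825959). For each polygon, the edges (by vertex number in listed order) whose endpoints lie on opposite sides of northing = 3825959, where each meets that height, and whether that is right or left of the point:
P: 2–3 at easting≈469348.7 (left), 6–1 at easting≈485245.1 (left) → 0 crossings.
K: 3–4 at easting≈484257.9 (left), 6–1 at easting≈501377.7 (right) → 1 crossing.
N: 1–2 at easting≈478297.9 (left), 5–1 at easting≈491005.8 (left) → 0 crossings.
Only K has an odd count, so the point is inside K.

K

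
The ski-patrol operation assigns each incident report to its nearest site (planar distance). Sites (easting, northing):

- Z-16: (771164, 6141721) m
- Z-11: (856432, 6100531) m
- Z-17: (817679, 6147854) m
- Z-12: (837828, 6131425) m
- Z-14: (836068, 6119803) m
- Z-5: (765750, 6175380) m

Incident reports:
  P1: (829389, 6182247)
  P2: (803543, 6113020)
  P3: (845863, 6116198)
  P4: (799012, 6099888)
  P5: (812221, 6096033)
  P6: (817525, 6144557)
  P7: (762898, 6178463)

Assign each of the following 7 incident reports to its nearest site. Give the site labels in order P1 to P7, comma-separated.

P1 → Z-17 (d²=1320002549.00)
P2 → Z-14 (d²=1103884714.00)
P3 → Z-14 (d²=108938050.00)
P4 → Z-14 (d²=1769754361.00)
P5 → Z-14 (d²=1133692309.00)
P6 → Z-17 (d²=10893925.00)
P7 → Z-5 (d²=17638793.00)

Z-17, Z-14, Z-14, Z-14, Z-14, Z-17, Z-5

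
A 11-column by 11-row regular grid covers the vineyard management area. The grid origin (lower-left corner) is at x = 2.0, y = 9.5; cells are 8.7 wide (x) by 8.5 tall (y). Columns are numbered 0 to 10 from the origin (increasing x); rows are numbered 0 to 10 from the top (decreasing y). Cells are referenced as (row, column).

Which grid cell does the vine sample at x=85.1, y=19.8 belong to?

Column index: ⌊(85.1 − 2.0) / 8.7⌋ = ⌊9.552⌋ = 9
Row offset from origin: ⌊(19.8 − 9.5) / 8.5⌋ = ⌊1.212⌋ = 1 → row 9 (counted from top)

(9, 9)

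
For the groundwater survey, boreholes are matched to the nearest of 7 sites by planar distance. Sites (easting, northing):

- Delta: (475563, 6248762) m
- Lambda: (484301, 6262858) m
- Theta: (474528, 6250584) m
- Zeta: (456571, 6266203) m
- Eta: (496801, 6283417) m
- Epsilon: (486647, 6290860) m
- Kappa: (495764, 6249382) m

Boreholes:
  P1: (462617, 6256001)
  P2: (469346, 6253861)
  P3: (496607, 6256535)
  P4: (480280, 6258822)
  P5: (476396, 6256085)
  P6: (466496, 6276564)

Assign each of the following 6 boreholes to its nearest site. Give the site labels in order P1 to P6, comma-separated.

Zeta, Theta, Kappa, Lambda, Theta, Zeta

P1 → Zeta (d²=140634920.00)
P2 → Theta (d²=37591853.00)
P3 → Kappa (d²=51876058.00)
P4 → Lambda (d²=32457737.00)
P5 → Theta (d²=33750425.00)
P6 → Zeta (d²=205855946.00)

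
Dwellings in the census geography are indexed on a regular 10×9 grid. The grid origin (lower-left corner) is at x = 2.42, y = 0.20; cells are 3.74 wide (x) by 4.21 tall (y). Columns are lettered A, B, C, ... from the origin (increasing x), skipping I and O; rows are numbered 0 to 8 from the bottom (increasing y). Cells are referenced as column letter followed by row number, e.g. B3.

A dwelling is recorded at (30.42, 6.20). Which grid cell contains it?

H1

Column index: ⌊(30.42 − 2.42) / 3.74⌋ = ⌊7.487⌋ = 7 → column H
Row offset from origin: ⌊(6.20 − 0.20) / 4.21⌋ = ⌊1.425⌋ = 1 → row 1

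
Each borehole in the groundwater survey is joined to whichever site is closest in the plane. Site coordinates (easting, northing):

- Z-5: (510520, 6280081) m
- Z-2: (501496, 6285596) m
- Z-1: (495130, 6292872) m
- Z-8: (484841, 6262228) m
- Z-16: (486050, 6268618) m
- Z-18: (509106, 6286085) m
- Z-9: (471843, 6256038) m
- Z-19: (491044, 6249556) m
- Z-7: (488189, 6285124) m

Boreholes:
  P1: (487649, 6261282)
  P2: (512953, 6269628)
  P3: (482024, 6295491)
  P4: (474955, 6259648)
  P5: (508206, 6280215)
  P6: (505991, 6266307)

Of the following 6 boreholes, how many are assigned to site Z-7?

P1 → Z-8
P2 → Z-5
P3 → Z-7
P4 → Z-9
P5 → Z-5
P6 → Z-5
1 of the 6 goes to Z-7.

1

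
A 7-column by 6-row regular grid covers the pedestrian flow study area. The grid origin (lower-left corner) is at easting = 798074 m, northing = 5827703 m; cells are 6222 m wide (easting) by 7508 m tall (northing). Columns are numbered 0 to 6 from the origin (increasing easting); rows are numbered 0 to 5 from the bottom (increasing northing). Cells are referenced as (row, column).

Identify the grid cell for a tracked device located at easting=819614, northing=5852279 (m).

(3, 3)

Column index: ⌊(819614 − 798074) / 6222⌋ = ⌊3.462⌋ = 3
Row offset from origin: ⌊(5852279 − 5827703) / 7508⌋ = ⌊3.273⌋ = 3 → row 3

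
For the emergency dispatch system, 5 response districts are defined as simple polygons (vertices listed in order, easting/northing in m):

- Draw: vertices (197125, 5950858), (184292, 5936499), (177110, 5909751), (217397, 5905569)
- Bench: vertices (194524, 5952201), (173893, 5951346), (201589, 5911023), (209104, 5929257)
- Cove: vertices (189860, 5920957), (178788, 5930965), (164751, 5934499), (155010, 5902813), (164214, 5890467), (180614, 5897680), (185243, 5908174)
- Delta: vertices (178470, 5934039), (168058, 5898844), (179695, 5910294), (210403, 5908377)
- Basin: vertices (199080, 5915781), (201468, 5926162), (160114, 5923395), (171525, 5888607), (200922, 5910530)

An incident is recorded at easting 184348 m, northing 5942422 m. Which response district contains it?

Bench

Cast a ray rightward from (184348, 5942422). For each polygon, the edges (by vertex number in listed order) whose endpoints lie on opposite sides of northing = 5942422, where each meets that height, and whether that is right or left of the point:
Draw: 1–2 at easting≈189585.5 (right), 4–1 at easting≈200901.1 (right) → 2 crossings.
Bench: 2–3 at easting≈180022.5 (left), 4–1 at easting≈200738.2 (right) → 1 crossing.
Cove: no edge straddles that height → 0 crossings.
Delta: no edge straddles that height → 0 crossings.
Basin: no edge straddles that height → 0 crossings.
Only Bench has an odd count, so the point is inside Bench.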